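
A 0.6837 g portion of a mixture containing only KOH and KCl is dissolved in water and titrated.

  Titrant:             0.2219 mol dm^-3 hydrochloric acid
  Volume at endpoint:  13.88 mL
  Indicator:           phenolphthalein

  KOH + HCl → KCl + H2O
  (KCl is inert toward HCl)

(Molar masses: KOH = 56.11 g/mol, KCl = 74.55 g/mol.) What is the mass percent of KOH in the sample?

n(HCl) = 0.01388 × 0.2219 = 3.080 × 10^-3 mol
Let x = n(KOH), y = n(KCl).
Titrant: 1x = 3.080 × 10^-3;  mass: 56.11x + 74.55y = 0.6837
Solving, x = 3.080 × 10^-3 mol, y = 6.853 × 10^-3 mol
mass of KOH = 3.080 × 10^-3 × 56.11 = 0.1728 g
% KOH = 0.1728 / 0.6837 × 100 = 25.28 %

25.28 %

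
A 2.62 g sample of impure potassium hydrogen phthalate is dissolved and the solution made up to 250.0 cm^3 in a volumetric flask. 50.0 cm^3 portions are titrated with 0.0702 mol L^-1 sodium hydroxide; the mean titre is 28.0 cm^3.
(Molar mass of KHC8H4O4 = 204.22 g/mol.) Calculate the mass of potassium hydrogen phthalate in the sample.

KHC8H4O4 + NaOH → KNaC8H4O4 + H2O
n(NaOH) per titration = 0.0280 × 0.0702 = 1.97 × 10^-3 mol
n(KHC8H4O4) in each aliquot = 1.97 × 10^-3 mol (1:1 ratio)
n(KHC8H4O4) in the whole flask = 1.97 × 10^-3 × 250.0/50.0 = 9.83 × 10^-3 mol
mass of KHC8H4O4 = 9.83 × 10^-3 × 204.22 = 2.01 g

2.01 g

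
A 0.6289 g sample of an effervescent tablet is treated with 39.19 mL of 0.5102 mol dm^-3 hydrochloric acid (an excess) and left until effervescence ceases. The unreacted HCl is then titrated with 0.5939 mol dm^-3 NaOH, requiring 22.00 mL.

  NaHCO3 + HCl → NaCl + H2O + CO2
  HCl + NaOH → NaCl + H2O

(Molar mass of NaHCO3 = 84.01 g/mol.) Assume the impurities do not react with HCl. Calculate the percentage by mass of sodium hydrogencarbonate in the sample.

n(HCl) added = 0.03919 × 0.5102 = 0.01999 mol
n(NaOH) used in back-titration = 0.02200 × 0.5939 = 0.01307 mol
n(HCl) left over = 0.01307 mol (1:1 ratio)
n(HCl) consumed by analyte = 0.01999 − 0.01307 = 6.929 × 10^-3 mol
n(NaHCO3) = 6.929 × 10^-3 mol (1:1 ratio)
mass of NaHCO3 = 6.929 × 10^-3 × 84.01 = 0.5821 g
% NaHCO3 = 0.5821 / 0.6289 × 100 = 92.56 %

92.56 %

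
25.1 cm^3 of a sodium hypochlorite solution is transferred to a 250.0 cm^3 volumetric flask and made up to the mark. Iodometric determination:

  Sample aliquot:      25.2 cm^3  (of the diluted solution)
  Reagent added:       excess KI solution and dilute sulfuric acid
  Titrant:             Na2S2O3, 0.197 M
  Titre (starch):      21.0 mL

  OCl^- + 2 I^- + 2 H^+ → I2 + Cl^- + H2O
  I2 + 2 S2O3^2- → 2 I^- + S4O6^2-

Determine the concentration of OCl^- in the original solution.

0.818 M

n(S2O3^2-) = 0.0210 × 0.197 = 4.14 × 10^-3 mol
n(I2) = n(S2O3^2-)/2 = 2.07 × 10^-3 mol
n(OCl^-) in the aliquot = 2.07 × 10^-3 mol (1:1 ratio)
[OCl^-]_dilute = 2.07 × 10^-3 / 0.0252 = 0.0821 mol/L
[OCl^-]_original = 0.0821 × 250.0/25.1 = 0.818 mol/L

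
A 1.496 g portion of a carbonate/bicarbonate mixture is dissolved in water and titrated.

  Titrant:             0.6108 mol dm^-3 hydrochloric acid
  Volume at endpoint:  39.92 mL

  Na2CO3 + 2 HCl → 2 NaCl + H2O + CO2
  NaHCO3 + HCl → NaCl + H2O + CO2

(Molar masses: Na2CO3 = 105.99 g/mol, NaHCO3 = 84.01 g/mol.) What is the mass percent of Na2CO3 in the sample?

63.10 %

n(HCl) = 0.03992 × 0.6108 = 0.02438 mol
Let x = n(Na2CO3), y = n(NaHCO3).
Titrant: 2x + 1y = 0.02438;  mass: 105.99x + 84.01y = 1.496
Solving, x = 8.906 × 10^-3 mol, y = 6.572 × 10^-3 mol
mass of Na2CO3 = 8.906 × 10^-3 × 105.99 = 0.9439 g
% Na2CO3 = 0.9439 / 1.496 × 100 = 63.10 %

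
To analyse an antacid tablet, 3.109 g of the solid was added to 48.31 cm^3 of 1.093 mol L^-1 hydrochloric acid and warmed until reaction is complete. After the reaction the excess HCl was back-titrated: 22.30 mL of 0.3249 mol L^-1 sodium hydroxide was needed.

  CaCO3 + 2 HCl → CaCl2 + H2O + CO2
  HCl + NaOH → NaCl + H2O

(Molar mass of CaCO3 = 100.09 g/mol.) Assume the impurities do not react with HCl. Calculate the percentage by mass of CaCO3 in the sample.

73.33 %

n(HCl) added = 0.04831 × 1.093 = 0.05280 mol
n(NaOH) used in back-titration = 0.02230 × 0.3249 = 7.245 × 10^-3 mol
n(HCl) left over = 7.245 × 10^-3 mol (1:1 ratio)
n(HCl) consumed by analyte = 0.05280 − 7.245 × 10^-3 = 0.04556 mol
From the 1:2 ratio, n(CaCO3) = 1/2 × 0.04556 = 0.02278 mol
mass of CaCO3 = 0.02278 × 100.09 = 2.280 g
% CaCO3 = 2.280 / 3.109 × 100 = 73.33 %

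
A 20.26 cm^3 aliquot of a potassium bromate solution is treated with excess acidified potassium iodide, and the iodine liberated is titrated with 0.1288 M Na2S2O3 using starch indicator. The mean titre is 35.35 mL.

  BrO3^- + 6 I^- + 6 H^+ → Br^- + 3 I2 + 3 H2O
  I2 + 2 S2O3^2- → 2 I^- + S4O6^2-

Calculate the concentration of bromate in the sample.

n(S2O3^2-) = 0.03535 × 0.1288 = 4.553 × 10^-3 mol
n(I2) = n(S2O3^2-)/2 = 2.277 × 10^-3 mol
From the 1:3 ratio, n(BrO3^-) in the aliquot = 1/3 × 2.277 × 10^-3 = 7.588 × 10^-4 mol
[BrO3^-] = 7.588 × 10^-4 / 0.02026 = 0.03746 mol/L

0.03746 M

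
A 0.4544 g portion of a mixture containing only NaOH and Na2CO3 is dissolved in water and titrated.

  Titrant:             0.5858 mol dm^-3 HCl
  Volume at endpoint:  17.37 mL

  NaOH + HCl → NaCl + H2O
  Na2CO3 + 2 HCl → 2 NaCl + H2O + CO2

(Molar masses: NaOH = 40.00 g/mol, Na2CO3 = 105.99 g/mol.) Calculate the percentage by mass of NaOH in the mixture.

57.47 %

n(HCl) = 0.01737 × 0.5858 = 0.01018 mol
Let x = n(NaOH), y = n(Na2CO3).
Titrant: 1x + 2y = 0.01018;  mass: 40.00x + 105.99y = 0.4544
Solving, x = 6.529 × 10^-3 mol, y = 1.823 × 10^-3 mol
mass of NaOH = 6.529 × 10^-3 × 40.00 = 0.2612 g
% NaOH = 0.2612 / 0.4544 × 100 = 57.47 %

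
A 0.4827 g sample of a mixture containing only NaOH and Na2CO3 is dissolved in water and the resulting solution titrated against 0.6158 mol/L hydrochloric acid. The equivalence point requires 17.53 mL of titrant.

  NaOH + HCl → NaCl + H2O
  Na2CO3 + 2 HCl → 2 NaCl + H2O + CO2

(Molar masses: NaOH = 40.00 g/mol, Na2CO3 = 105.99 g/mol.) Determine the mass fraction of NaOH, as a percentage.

57.00 %

n(HCl) = 0.01753 × 0.6158 = 0.01079 mol
Let x = n(NaOH), y = n(Na2CO3).
Titrant: 1x + 2y = 0.01079;  mass: 40.00x + 105.99y = 0.4827
Solving, x = 6.878 × 10^-3 mol, y = 1.958 × 10^-3 mol
mass of NaOH = 6.878 × 10^-3 × 40.00 = 0.2751 g
% NaOH = 0.2751 / 0.4827 × 100 = 57.00 %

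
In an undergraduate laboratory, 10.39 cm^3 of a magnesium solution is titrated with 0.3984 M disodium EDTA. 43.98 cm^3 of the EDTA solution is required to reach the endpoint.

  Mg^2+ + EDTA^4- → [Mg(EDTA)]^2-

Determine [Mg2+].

n(EDTA) = 0.04398 L × 0.3984 mol/L = 0.01752 mol
n(Mg2+) = 0.01752 mol (1:1 mole ratio)
[Mg2+] = 0.01752 mol / 0.01039 L = 1.686 mol/L

1.686 M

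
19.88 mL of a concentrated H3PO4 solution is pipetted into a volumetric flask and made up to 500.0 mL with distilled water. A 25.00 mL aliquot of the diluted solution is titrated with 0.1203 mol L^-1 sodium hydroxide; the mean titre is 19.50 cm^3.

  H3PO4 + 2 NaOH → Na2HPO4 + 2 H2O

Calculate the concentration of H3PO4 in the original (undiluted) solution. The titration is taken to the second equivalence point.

n(NaOH) = 0.01950 × 0.1203 = 2.346 × 10^-3 mol
From the 1:2 ratio, n(H3PO4) in the aliquot = 1/2 × 2.346 × 10^-3 = 1.173 × 10^-3 mol
[H3PO4]_dilute = 1.173 × 10^-3 / 0.02500 = 0.04692 mol/L
Dilution factor = 500.0 / 19.88 = 25.15
[H3PO4]_stock = 0.04692 × 25.15 = 1.180 mol/L

1.180 mol/L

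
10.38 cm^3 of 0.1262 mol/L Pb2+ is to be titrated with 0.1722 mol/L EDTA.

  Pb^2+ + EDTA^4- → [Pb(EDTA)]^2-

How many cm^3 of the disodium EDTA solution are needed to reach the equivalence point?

n(Pb2+) = 0.01038 L × 0.1262 mol/L = 1.310 × 10^-3 mol
n(EDTA) = 1.310 × 10^-3 mol (1:1 stoichiometry)
V(EDTA) = 1.310 × 10^-3 mol / 0.1722 mol/L = 0.007607 L = 7.607 mL

7.607 mL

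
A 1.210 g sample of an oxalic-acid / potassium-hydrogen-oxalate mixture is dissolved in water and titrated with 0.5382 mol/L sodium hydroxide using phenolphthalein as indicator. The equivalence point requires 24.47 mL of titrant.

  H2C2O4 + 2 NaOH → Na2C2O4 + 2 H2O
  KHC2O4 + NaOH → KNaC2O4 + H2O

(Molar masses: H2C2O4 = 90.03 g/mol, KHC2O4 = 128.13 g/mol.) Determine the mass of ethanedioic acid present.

0.2586 g

n(NaOH) = 0.02447 × 0.5382 = 0.01317 mol
Let x = n(H2C2O4), y = n(KHC2O4).
Titrant: 2x + 1y = 0.01317;  mass: 90.03x + 128.13y = 1.210
Solving, x = 2.872 × 10^-3 mol, y = 7.425 × 10^-3 mol
mass of H2C2O4 = 2.872 × 10^-3 × 90.03 = 0.2586 g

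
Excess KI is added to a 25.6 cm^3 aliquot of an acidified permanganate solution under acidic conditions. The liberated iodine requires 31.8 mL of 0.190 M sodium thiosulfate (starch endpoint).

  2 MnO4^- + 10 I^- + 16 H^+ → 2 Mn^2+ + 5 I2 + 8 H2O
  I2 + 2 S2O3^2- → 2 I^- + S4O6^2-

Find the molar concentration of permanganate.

0.0472 M

n(S2O3^2-) = 0.0318 × 0.190 = 6.04 × 10^-3 mol
n(I2) = n(S2O3^2-)/2 = 3.02 × 10^-3 mol
From the 2:5 ratio, n(MnO4^-) in the aliquot = 2/5 × 3.02 × 10^-3 = 1.21 × 10^-3 mol
[MnO4^-] = 1.21 × 10^-3 / 0.0256 = 0.0472 mol/L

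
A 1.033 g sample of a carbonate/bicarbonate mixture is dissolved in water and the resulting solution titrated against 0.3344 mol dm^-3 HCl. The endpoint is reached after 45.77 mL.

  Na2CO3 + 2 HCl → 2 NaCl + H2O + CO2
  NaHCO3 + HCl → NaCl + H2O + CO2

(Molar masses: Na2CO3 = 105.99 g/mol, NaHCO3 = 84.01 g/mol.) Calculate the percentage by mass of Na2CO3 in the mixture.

n(HCl) = 0.04577 × 0.3344 = 0.01531 mol
Let x = n(Na2CO3), y = n(NaHCO3).
Titrant: 2x + 1y = 0.01531;  mass: 105.99x + 84.01y = 1.033
Solving, x = 4.076 × 10^-3 mol, y = 7.154 × 10^-3 mol
mass of Na2CO3 = 4.076 × 10^-3 × 105.99 = 0.4320 g
% Na2CO3 = 0.4320 / 1.033 × 100 = 41.82 %

41.82 %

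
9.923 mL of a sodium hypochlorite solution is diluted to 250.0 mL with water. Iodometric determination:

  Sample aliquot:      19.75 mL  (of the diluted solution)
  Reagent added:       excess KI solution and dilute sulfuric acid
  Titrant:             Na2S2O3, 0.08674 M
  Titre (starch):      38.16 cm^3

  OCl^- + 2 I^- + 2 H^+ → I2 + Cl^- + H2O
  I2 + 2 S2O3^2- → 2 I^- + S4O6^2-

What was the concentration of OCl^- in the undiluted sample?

n(S2O3^2-) = 0.03816 × 0.08674 = 3.310 × 10^-3 mol
n(I2) = n(S2O3^2-)/2 = 1.655 × 10^-3 mol
n(OCl^-) in the aliquot = 1.655 × 10^-3 mol (1:1 ratio)
[OCl^-]_dilute = 1.655 × 10^-3 / 0.01975 = 0.08380 mol/L
[OCl^-]_original = 0.08380 × 250.0/9.923 = 2.111 mol/L

2.111 M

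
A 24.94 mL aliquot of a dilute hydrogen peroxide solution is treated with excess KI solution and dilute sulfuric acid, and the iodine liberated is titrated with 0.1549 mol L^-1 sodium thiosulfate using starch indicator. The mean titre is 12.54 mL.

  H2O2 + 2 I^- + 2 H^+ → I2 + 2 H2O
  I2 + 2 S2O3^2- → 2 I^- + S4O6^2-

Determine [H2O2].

0.03894 mol/L

n(S2O3^2-) = 0.01254 × 0.1549 = 1.942 × 10^-3 mol
n(I2) = n(S2O3^2-)/2 = 9.712 × 10^-4 mol
n(H2O2) in the aliquot = 9.712 × 10^-4 mol (1:1 ratio)
[H2O2] = 9.712 × 10^-4 / 0.02494 = 0.03894 mol/L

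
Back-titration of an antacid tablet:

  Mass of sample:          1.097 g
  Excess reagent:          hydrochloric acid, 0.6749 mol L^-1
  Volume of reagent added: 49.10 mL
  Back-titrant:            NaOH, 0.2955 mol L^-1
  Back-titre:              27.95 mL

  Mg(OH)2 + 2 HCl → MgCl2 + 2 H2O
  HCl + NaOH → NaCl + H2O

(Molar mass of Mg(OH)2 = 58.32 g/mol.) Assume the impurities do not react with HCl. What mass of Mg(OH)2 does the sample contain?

n(HCl) added = 0.04910 × 0.6749 = 0.03314 mol
n(NaOH) used in back-titration = 0.02795 × 0.2955 = 8.259 × 10^-3 mol
n(HCl) left over = 8.259 × 10^-3 mol (1:1 ratio)
n(HCl) consumed by analyte = 0.03314 − 8.259 × 10^-3 = 0.02488 mol
From the 1:2 ratio, n(Mg(OH)2) = 1/2 × 0.02488 = 0.01244 mol
mass of Mg(OH)2 = 0.01244 × 58.32 = 0.7255 g

0.7255 g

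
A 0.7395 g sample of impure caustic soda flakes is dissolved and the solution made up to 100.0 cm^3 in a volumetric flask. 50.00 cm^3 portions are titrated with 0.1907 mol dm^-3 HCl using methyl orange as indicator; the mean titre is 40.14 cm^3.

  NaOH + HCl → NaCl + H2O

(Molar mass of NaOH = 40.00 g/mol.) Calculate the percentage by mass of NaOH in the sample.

n(HCl) per titration = 0.04014 × 0.1907 = 7.655 × 10^-3 mol
n(NaOH) in each aliquot = 7.655 × 10^-3 mol (1:1 ratio)
n(NaOH) in the whole flask = 7.655 × 10^-3 × 100.0/50.00 = 0.01531 mol
mass of NaOH = 0.01531 × 40.00 = 0.6124 g
% NaOH = 0.6124 / 0.7395 × 100 = 82.81 %

82.81 %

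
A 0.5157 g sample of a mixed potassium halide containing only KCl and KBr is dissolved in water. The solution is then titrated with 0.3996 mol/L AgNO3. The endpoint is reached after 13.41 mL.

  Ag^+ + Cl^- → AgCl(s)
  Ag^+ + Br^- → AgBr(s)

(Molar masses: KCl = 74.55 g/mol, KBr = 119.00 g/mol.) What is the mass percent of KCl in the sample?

39.67 %

n(AgNO3) = 0.01341 × 0.3996 = 5.359 × 10^-3 mol
Let x = n(KCl), y = n(KBr).
Titrant: 1x + 1y = 5.359 × 10^-3;  mass: 74.55x + 119.00y = 0.5157
Solving, x = 2.744 × 10^-3 mol, y = 2.614 × 10^-3 mol
mass of KCl = 2.744 × 10^-3 × 74.55 = 0.2046 g
% KCl = 0.2046 / 0.5157 × 100 = 39.67 %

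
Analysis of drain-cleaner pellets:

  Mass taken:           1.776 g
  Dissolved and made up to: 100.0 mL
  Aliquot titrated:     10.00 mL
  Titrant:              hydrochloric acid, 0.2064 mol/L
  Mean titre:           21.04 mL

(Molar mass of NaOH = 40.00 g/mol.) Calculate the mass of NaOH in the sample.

NaOH + HCl → NaCl + H2O
n(HCl) per titration = 0.02104 × 0.2064 = 4.343 × 10^-3 mol
n(NaOH) in each aliquot = 4.343 × 10^-3 mol (1:1 ratio)
n(NaOH) in the whole flask = 4.343 × 10^-3 × 100.0/10.00 = 0.04343 mol
mass of NaOH = 0.04343 × 40.00 = 1.737 g

1.737 g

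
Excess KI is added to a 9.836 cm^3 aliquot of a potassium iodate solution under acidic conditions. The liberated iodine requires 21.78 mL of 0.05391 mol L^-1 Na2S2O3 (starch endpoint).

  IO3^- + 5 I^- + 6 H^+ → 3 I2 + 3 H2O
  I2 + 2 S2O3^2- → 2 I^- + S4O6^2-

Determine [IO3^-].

n(S2O3^2-) = 0.02178 × 0.05391 = 1.174 × 10^-3 mol
n(I2) = n(S2O3^2-)/2 = 5.871 × 10^-4 mol
From the 1:3 ratio, n(IO3^-) in the aliquot = 1/3 × 5.871 × 10^-4 = 1.957 × 10^-4 mol
[IO3^-] = 1.957 × 10^-4 / 0.009836 = 0.01990 mol/L

0.01990 mol/L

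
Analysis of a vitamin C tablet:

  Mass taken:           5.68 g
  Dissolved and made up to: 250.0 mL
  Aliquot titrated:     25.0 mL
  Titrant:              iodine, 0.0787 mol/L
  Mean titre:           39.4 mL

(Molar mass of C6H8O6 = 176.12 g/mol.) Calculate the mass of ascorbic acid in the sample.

5.46 g

C6H8O6 + I2 → C6H6O6 + 2 HI
n(I2) per titration = 0.0394 × 0.0787 = 3.10 × 10^-3 mol
n(C6H8O6) in each aliquot = 3.10 × 10^-3 mol (1:1 ratio)
n(C6H8O6) in the whole flask = 3.10 × 10^-3 × 250.0/25.0 = 0.0310 mol
mass of C6H8O6 = 0.0310 × 176.12 = 5.46 g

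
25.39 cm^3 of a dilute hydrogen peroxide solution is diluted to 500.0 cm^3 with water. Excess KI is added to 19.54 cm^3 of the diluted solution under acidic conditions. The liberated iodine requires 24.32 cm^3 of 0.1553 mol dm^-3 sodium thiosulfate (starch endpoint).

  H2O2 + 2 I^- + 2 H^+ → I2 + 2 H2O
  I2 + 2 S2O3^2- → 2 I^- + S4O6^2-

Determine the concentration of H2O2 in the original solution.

1.903 mol/L

n(S2O3^2-) = 0.02432 × 0.1553 = 3.777 × 10^-3 mol
n(I2) = n(S2O3^2-)/2 = 1.888 × 10^-3 mol
n(H2O2) in the aliquot = 1.888 × 10^-3 mol (1:1 ratio)
[H2O2]_dilute = 1.888 × 10^-3 / 0.01954 = 0.09665 mol/L
[H2O2]_original = 0.09665 × 500.0/25.39 = 1.903 mol/L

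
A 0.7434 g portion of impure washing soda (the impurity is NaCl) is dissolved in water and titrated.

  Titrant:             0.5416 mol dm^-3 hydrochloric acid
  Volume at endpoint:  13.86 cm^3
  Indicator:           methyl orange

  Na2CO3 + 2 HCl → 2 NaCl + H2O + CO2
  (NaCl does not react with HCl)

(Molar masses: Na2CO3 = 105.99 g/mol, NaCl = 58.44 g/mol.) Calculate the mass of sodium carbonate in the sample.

n(HCl) = 0.01386 × 0.5416 = 7.507 × 10^-3 mol
Let x = n(Na2CO3), y = n(NaCl).
Titrant: 2x = 7.507 × 10^-3;  mass: 105.99x + 58.44y = 0.7434
Solving, x = 3.753 × 10^-3 mol, y = 5.914 × 10^-3 mol
mass of Na2CO3 = 3.753 × 10^-3 × 105.99 = 0.3978 g

0.3978 g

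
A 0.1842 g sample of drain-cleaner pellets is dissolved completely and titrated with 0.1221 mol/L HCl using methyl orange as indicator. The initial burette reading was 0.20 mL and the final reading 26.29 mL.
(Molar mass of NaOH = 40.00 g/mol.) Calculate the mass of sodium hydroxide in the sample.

NaOH + HCl → NaCl + H2O
n(HCl) = 0.02609 L × 0.1221 mol/L = 3.186 × 10^-3 mol
n(NaOH) = 3.186 × 10^-3 mol (1:1 ratio)
mass of NaOH = 3.186 × 10^-3 × 40.00 g/mol = 0.1274 g

0.1274 g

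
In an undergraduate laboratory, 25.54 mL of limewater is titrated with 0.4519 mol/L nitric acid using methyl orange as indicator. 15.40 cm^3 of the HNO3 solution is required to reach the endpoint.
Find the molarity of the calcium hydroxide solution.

0.1362 mol/L

Ca(OH)2 + 2 HNO3 → Ca(NO3)2 + 2 H2O
n(HNO3) = 0.01540 L × 0.4519 mol/L = 6.959 × 10^-3 mol
From the 1:2 mole ratio, n(Ca(OH)2) = 1/2 × 6.959 × 10^-3 = 3.480 × 10^-3 mol
[Ca(OH)2] = 3.480 × 10^-3 mol / 0.02554 L = 0.1362 mol/L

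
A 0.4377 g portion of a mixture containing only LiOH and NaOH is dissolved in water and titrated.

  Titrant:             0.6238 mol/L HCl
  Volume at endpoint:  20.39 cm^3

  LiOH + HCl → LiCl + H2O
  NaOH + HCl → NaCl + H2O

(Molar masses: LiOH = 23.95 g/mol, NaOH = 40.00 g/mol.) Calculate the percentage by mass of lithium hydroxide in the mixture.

n(HCl) = 0.02039 × 0.6238 = 0.01272 mol
Let x = n(LiOH), y = n(NaOH).
Titrant: 1x + 1y = 0.01272;  mass: 23.95x + 40.00y = 0.4377
Solving, x = 4.428 × 10^-3 mol, y = 8.291 × 10^-3 mol
mass of LiOH = 4.428 × 10^-3 × 23.95 = 0.1061 g
% LiOH = 0.1061 / 0.4377 × 100 = 24.23 %

24.23 %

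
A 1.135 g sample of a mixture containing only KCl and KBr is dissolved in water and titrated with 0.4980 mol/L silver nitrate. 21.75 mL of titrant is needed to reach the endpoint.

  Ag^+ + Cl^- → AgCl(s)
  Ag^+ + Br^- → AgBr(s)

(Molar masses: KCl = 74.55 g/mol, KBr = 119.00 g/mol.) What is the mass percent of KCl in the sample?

n(AgNO3) = 0.02175 × 0.4980 = 0.01083 mol
Let x = n(KCl), y = n(KBr).
Titrant: 1x + 1y = 0.01083;  mass: 74.55x + 119.00y = 1.135
Solving, x = 3.463 × 10^-3 mol, y = 7.368 × 10^-3 mol
mass of KCl = 3.463 × 10^-3 × 74.55 = 0.2582 g
% KCl = 0.2582 / 1.135 × 100 = 22.75 %

22.75 %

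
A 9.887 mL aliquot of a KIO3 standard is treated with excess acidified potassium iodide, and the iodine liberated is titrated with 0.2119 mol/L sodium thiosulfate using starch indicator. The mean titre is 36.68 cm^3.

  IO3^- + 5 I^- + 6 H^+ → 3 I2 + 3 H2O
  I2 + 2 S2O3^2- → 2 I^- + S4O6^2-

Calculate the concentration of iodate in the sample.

n(S2O3^2-) = 0.03668 × 0.2119 = 7.772 × 10^-3 mol
n(I2) = n(S2O3^2-)/2 = 3.886 × 10^-3 mol
From the 1:3 ratio, n(IO3^-) in the aliquot = 1/3 × 3.886 × 10^-3 = 1.295 × 10^-3 mol
[IO3^-] = 1.295 × 10^-3 / 0.009887 = 0.1310 mol/L

0.1310 mol/L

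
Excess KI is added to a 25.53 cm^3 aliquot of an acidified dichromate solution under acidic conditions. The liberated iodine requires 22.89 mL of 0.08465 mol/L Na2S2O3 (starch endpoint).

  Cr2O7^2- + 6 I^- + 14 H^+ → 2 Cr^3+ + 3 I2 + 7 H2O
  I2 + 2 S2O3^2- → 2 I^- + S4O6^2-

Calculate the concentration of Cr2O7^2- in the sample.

0.01265 mol/L

n(S2O3^2-) = 0.02289 × 0.08465 = 1.938 × 10^-3 mol
n(I2) = n(S2O3^2-)/2 = 9.688 × 10^-4 mol
From the 1:3 ratio, n(Cr2O7^2-) in the aliquot = 1/3 × 9.688 × 10^-4 = 3.229 × 10^-4 mol
[Cr2O7^2-] = 3.229 × 10^-4 / 0.02553 = 0.01265 mol/L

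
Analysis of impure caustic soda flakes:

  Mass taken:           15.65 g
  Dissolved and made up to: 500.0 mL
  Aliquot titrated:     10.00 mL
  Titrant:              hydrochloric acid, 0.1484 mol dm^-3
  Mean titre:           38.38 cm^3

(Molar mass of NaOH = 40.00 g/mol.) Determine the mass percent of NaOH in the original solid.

72.79 %

NaOH + HCl → NaCl + H2O
n(HCl) per titration = 0.03838 × 0.1484 = 5.696 × 10^-3 mol
n(NaOH) in each aliquot = 5.696 × 10^-3 mol (1:1 ratio)
n(NaOH) in the whole flask = 5.696 × 10^-3 × 500.0/10.00 = 0.2848 mol
mass of NaOH = 0.2848 × 40.00 = 11.39 g
% NaOH = 11.39 / 15.65 × 100 = 72.79 %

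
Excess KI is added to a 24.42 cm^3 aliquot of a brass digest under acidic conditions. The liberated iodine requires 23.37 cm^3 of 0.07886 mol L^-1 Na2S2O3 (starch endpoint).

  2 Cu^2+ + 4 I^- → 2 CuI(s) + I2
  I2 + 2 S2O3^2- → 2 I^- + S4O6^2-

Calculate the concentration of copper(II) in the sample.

0.07547 mol/L

n(S2O3^2-) = 0.02337 × 0.07886 = 1.843 × 10^-3 mol
n(I2) = n(S2O3^2-)/2 = 9.215 × 10^-4 mol
From the 2:1 ratio, n(Cu2+) in the aliquot = 2/1 × 9.215 × 10^-4 = 1.843 × 10^-3 mol
[Cu2+] = 1.843 × 10^-3 / 0.02442 = 0.07547 mol/L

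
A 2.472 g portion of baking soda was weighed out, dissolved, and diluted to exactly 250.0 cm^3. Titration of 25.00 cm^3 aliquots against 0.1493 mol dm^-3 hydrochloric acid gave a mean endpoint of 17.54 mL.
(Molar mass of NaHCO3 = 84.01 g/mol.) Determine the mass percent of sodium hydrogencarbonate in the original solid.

89.00 %

NaHCO3 + HCl → NaCl + H2O + CO2
n(HCl) per titration = 0.01754 × 0.1493 = 2.619 × 10^-3 mol
n(NaHCO3) in each aliquot = 2.619 × 10^-3 mol (1:1 ratio)
n(NaHCO3) in the whole flask = 2.619 × 10^-3 × 250.0/25.00 = 0.02619 mol
mass of NaHCO3 = 0.02619 × 84.01 = 2.200 g
% NaHCO3 = 2.200 / 2.472 × 100 = 89.00 %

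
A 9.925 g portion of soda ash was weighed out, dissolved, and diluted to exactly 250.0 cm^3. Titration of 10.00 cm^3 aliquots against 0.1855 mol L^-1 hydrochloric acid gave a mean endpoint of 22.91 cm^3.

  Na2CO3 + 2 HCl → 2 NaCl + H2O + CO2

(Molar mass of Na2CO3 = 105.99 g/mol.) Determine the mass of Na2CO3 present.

5.630 g

n(HCl) per titration = 0.02291 × 0.1855 = 4.250 × 10^-3 mol
From the 1:2 ratio, n(Na2CO3) in each aliquot = 1/2 × 4.250 × 10^-3 = 2.125 × 10^-3 mol
n(Na2CO3) in the whole flask = 2.125 × 10^-3 × 250.0/10.00 = 0.05312 mol
mass of Na2CO3 = 0.05312 × 105.99 = 5.630 g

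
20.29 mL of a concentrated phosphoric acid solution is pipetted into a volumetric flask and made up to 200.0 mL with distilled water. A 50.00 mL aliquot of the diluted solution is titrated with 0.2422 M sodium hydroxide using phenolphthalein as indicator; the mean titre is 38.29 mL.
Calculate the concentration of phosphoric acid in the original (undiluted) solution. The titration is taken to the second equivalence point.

H3PO4 + 2 NaOH → Na2HPO4 + 2 H2O
n(NaOH) = 0.03829 × 0.2422 = 9.274 × 10^-3 mol
From the 1:2 ratio, n(H3PO4) in the aliquot = 1/2 × 9.274 × 10^-3 = 4.637 × 10^-3 mol
[H3PO4]_dilute = 4.637 × 10^-3 / 0.05000 = 0.09274 mol/L
Dilution factor = 200.0 / 20.29 = 9.857
[H3PO4]_stock = 0.09274 × 9.857 = 0.9141 mol/L

0.9141 M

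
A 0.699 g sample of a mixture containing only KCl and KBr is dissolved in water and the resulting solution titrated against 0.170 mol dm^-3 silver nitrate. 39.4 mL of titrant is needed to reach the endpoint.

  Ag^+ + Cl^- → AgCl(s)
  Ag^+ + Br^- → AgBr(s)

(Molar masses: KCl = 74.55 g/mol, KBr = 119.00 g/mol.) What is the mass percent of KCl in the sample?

23.5 %

n(AgNO3) = 0.0394 × 0.170 = 6.70 × 10^-3 mol
Let x = n(KCl), y = n(KBr).
Titrant: 1x + 1y = 6.70 × 10^-3;  mass: 74.55x + 119.00y = 0.699
Solving, x = 2.21 × 10^-3 mol, y = 4.49 × 10^-3 mol
mass of KCl = 2.21 × 10^-3 × 74.55 = 0.164 g
% KCl = 0.164 / 0.699 × 100 = 23.5 %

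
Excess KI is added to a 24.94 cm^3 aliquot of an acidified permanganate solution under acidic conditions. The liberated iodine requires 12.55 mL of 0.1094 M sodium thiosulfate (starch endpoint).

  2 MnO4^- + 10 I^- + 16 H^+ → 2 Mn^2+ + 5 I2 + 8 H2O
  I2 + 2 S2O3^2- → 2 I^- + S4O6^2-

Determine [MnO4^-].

0.01101 M

n(S2O3^2-) = 0.01255 × 0.1094 = 1.373 × 10^-3 mol
n(I2) = n(S2O3^2-)/2 = 6.865 × 10^-4 mol
From the 2:5 ratio, n(MnO4^-) in the aliquot = 2/5 × 6.865 × 10^-4 = 2.746 × 10^-4 mol
[MnO4^-] = 2.746 × 10^-4 / 0.02494 = 0.01101 mol/L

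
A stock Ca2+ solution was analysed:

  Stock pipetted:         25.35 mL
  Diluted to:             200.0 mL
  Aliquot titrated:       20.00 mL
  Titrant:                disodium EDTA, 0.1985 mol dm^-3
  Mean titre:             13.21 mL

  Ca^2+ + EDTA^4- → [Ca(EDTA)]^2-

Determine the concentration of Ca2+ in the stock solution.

n(EDTA) = 0.01321 × 0.1985 = 2.622 × 10^-3 mol
n(Ca2+) in the aliquot = 2.622 × 10^-3 mol (1:1 ratio)
[Ca2+]_dilute = 2.622 × 10^-3 / 0.02000 = 0.1311 mol/L
Dilution factor = 200.0 / 25.35 = 7.890
[Ca2+]_stock = 0.1311 × 7.890 = 1.034 mol/L

1.034 mol/L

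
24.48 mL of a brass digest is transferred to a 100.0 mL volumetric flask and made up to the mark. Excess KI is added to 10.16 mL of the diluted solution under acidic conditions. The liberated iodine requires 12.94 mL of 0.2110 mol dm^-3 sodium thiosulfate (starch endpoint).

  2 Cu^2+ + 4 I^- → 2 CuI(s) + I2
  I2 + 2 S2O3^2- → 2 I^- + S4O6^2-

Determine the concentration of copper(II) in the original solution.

1.098 mol/L

n(S2O3^2-) = 0.01294 × 0.2110 = 2.730 × 10^-3 mol
n(I2) = n(S2O3^2-)/2 = 1.365 × 10^-3 mol
From the 2:1 ratio, n(Cu2+) in the aliquot = 2/1 × 1.365 × 10^-3 = 2.730 × 10^-3 mol
[Cu2+]_dilute = 2.730 × 10^-3 / 0.01016 = 0.2687 mol/L
[Cu2+]_original = 0.2687 × 100.0/24.48 = 1.098 mol/L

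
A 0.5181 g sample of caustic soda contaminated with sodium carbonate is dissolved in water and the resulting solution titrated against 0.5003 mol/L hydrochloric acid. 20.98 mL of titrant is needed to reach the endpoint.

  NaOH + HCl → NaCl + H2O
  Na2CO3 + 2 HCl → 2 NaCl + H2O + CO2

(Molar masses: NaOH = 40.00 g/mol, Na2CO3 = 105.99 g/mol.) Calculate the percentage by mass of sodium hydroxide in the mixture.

n(HCl) = 0.02098 × 0.5003 = 0.01050 mol
Let x = n(NaOH), y = n(Na2CO3).
Titrant: 1x + 2y = 0.01050;  mass: 40.00x + 105.99y = 0.5181
Solving, x = 2.936 × 10^-3 mol, y = 3.780 × 10^-3 mol
mass of NaOH = 2.936 × 10^-3 × 40.00 = 0.1174 g
% NaOH = 0.1174 / 0.5181 × 100 = 22.67 %

22.67 %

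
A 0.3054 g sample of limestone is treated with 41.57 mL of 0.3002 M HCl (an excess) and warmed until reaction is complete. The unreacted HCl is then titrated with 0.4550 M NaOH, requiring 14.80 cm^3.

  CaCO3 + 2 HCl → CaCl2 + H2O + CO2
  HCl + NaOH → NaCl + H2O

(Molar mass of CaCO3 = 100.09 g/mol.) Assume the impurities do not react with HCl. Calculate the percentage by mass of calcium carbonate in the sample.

94.15 %

n(HCl) added = 0.04157 × 0.3002 = 0.01248 mol
n(NaOH) used in back-titration = 0.01480 × 0.4550 = 6.734 × 10^-3 mol
n(HCl) left over = 6.734 × 10^-3 mol (1:1 ratio)
n(HCl) consumed by analyte = 0.01248 − 6.734 × 10^-3 = 5.745 × 10^-3 mol
From the 1:2 ratio, n(CaCO3) = 1/2 × 5.745 × 10^-3 = 2.873 × 10^-3 mol
mass of CaCO3 = 2.873 × 10^-3 × 100.09 = 0.2875 g
% CaCO3 = 0.2875 / 0.3054 × 100 = 94.15 %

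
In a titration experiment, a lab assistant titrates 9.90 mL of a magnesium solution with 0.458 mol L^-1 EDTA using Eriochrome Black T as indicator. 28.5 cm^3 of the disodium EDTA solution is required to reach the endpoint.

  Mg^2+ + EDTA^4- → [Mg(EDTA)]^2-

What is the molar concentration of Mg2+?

1.32 mol/L

n(EDTA) = 0.0285 L × 0.458 mol/L = 0.0131 mol
n(Mg2+) = 0.0131 mol (1:1 mole ratio)
[Mg2+] = 0.0131 mol / 0.00990 L = 1.32 mol/L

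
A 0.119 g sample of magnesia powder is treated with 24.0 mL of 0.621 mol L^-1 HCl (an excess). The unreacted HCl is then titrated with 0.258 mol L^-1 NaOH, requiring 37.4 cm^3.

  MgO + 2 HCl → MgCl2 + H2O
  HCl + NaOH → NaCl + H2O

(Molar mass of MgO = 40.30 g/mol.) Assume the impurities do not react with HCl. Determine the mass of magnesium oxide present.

n(HCl) added = 0.0240 × 0.621 = 0.0149 mol
n(NaOH) used in back-titration = 0.0374 × 0.258 = 9.65 × 10^-3 mol
n(HCl) left over = 9.65 × 10^-3 mol (1:1 ratio)
n(HCl) consumed by analyte = 0.0149 − 9.65 × 10^-3 = 5.25 × 10^-3 mol
From the 1:2 ratio, n(MgO) = 1/2 × 5.25 × 10^-3 = 2.63 × 10^-3 mol
mass of MgO = 2.63 × 10^-3 × 40.30 = 0.106 g

0.106 g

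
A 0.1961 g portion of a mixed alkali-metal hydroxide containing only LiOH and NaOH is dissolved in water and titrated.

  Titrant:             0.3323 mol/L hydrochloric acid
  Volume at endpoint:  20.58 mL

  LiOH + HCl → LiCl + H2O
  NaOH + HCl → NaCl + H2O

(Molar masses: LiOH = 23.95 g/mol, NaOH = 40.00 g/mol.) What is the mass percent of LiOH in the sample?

58.93 %

n(HCl) = 0.02058 × 0.3323 = 6.839 × 10^-3 mol
Let x = n(LiOH), y = n(NaOH).
Titrant: 1x + 1y = 6.839 × 10^-3;  mass: 23.95x + 40.00y = 0.1961
Solving, x = 4.826 × 10^-3 mol, y = 2.013 × 10^-3 mol
mass of LiOH = 4.826 × 10^-3 × 23.95 = 0.1156 g
% LiOH = 0.1156 / 0.1961 × 100 = 58.93 %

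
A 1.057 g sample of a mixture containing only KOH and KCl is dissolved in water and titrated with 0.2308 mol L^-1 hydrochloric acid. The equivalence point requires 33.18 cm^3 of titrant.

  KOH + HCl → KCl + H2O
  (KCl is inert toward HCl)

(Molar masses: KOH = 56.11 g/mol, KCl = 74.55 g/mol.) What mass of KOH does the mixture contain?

0.4297 g

n(HCl) = 0.03318 × 0.2308 = 7.658 × 10^-3 mol
Let x = n(KOH), y = n(KCl).
Titrant: 1x = 7.658 × 10^-3;  mass: 56.11x + 74.55y = 1.057
Solving, x = 7.658 × 10^-3 mol, y = 8.415 × 10^-3 mol
mass of KOH = 7.658 × 10^-3 × 56.11 = 0.4297 g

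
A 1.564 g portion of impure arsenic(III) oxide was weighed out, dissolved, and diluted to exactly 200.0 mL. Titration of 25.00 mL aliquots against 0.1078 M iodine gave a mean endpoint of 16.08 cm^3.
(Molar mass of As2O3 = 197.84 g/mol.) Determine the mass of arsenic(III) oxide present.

As2O3 + 2 I2 + 2 H2O → As2O5 + 4 HI
n(I2) per titration = 0.01608 × 0.1078 = 1.733 × 10^-3 mol
From the 1:2 ratio, n(As2O3) in each aliquot = 1/2 × 1.733 × 10^-3 = 8.667 × 10^-4 mol
n(As2O3) in the whole flask = 8.667 × 10^-4 × 200.0/25.00 = 6.934 × 10^-3 mol
mass of As2O3 = 6.934 × 10^-3 × 197.84 = 1.372 g

1.372 g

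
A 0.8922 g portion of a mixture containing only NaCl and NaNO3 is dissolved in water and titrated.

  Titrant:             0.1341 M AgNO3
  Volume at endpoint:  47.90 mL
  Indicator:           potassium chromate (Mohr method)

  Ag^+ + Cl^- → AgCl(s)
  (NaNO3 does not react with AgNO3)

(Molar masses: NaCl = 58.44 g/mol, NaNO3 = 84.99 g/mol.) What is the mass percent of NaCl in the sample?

n(AgNO3) = 0.04790 × 0.1341 = 6.423 × 10^-3 mol
Let x = n(NaCl), y = n(NaNO3).
Titrant: 1x = 6.423 × 10^-3;  mass: 58.44x + 84.99y = 0.8922
Solving, x = 6.423 × 10^-3 mol, y = 6.081 × 10^-3 mol
mass of NaCl = 6.423 × 10^-3 × 58.44 = 0.3754 g
% NaCl = 0.3754 / 0.8922 × 100 = 42.07 %

42.07 %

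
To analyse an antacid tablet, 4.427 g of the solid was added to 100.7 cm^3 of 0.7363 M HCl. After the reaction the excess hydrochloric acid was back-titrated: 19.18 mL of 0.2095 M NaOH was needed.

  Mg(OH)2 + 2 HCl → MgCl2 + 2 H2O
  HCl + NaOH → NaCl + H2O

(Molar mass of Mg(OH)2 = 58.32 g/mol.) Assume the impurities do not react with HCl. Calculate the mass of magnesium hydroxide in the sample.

n(HCl) added = 0.1007 × 0.7363 = 0.07415 mol
n(NaOH) used in back-titration = 0.01918 × 0.2095 = 4.018 × 10^-3 mol
n(HCl) left over = 4.018 × 10^-3 mol (1:1 ratio)
n(HCl) consumed by analyte = 0.07415 − 4.018 × 10^-3 = 0.07013 mol
From the 1:2 ratio, n(Mg(OH)2) = 1/2 × 0.07013 = 0.03506 mol
mass of Mg(OH)2 = 0.03506 × 58.32 = 2.045 g

2.045 g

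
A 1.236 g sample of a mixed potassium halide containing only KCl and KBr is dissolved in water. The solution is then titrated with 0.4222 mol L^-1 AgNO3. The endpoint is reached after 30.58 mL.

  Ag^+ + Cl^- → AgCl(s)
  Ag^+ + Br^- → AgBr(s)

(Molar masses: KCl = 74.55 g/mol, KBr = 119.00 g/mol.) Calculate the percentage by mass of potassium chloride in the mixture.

40.76 %

n(AgNO3) = 0.03058 × 0.4222 = 0.01291 mol
Let x = n(KCl), y = n(KBr).
Titrant: 1x + 1y = 0.01291;  mass: 74.55x + 119.00y = 1.236
Solving, x = 6.758 × 10^-3 mol, y = 6.153 × 10^-3 mol
mass of KCl = 6.758 × 10^-3 × 74.55 = 0.5038 g
% KCl = 0.5038 / 1.236 × 100 = 40.76 %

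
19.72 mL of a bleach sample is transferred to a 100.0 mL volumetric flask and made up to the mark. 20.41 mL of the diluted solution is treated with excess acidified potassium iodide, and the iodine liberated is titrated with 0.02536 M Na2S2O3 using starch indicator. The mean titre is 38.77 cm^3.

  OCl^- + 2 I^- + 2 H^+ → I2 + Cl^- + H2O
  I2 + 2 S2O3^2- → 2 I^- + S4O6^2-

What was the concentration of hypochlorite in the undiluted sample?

n(S2O3^2-) = 0.03877 × 0.02536 = 9.832 × 10^-4 mol
n(I2) = n(S2O3^2-)/2 = 4.916 × 10^-4 mol
n(OCl^-) in the aliquot = 4.916 × 10^-4 mol (1:1 ratio)
[OCl^-]_dilute = 4.916 × 10^-4 / 0.02041 = 0.02409 mol/L
[OCl^-]_original = 0.02409 × 100.0/19.72 = 0.1221 mol/L

0.1221 M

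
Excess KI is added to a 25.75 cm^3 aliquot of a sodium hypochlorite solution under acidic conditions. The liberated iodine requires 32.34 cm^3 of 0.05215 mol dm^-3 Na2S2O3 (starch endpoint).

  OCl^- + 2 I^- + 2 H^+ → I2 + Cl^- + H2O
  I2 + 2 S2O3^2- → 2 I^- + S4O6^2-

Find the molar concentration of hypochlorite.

0.03275 mol/L

n(S2O3^2-) = 0.03234 × 0.05215 = 1.687 × 10^-3 mol
n(I2) = n(S2O3^2-)/2 = 8.433 × 10^-4 mol
n(OCl^-) in the aliquot = 8.433 × 10^-4 mol (1:1 ratio)
[OCl^-] = 8.433 × 10^-4 / 0.02575 = 0.03275 mol/L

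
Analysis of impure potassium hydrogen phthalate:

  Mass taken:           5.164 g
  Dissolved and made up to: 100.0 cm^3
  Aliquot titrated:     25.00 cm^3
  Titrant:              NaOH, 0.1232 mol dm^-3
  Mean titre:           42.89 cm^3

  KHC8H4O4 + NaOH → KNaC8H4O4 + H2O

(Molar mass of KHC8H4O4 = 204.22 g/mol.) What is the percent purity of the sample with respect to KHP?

n(NaOH) per titration = 0.04289 × 0.1232 = 5.284 × 10^-3 mol
n(KHC8H4O4) in each aliquot = 5.284 × 10^-3 mol (1:1 ratio)
n(KHC8H4O4) in the whole flask = 5.284 × 10^-3 × 100.0/25.00 = 0.02114 mol
mass of KHC8H4O4 = 0.02114 × 204.22 = 4.316 g
% KHC8H4O4 = 4.316 / 5.164 × 100 = 83.59 %

83.59 %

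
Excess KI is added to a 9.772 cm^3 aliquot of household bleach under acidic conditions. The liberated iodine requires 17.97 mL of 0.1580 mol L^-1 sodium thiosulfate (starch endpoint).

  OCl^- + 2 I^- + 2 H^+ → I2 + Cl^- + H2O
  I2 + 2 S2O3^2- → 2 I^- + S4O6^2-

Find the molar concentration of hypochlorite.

n(S2O3^2-) = 0.01797 × 0.1580 = 2.839 × 10^-3 mol
n(I2) = n(S2O3^2-)/2 = 1.420 × 10^-3 mol
n(OCl^-) in the aliquot = 1.420 × 10^-3 mol (1:1 ratio)
[OCl^-] = 1.420 × 10^-3 / 0.009772 = 0.1453 mol/L

0.1453 mol/L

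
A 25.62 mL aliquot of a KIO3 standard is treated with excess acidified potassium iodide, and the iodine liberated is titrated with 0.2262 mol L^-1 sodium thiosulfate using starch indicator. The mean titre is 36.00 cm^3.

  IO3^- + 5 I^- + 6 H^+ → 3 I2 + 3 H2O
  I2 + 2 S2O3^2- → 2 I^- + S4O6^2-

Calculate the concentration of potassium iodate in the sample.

0.05297 mol/L

n(S2O3^2-) = 0.03600 × 0.2262 = 8.143 × 10^-3 mol
n(I2) = n(S2O3^2-)/2 = 4.072 × 10^-3 mol
From the 1:3 ratio, n(IO3^-) in the aliquot = 1/3 × 4.072 × 10^-3 = 1.357 × 10^-3 mol
[IO3^-] = 1.357 × 10^-3 / 0.02562 = 0.05297 mol/L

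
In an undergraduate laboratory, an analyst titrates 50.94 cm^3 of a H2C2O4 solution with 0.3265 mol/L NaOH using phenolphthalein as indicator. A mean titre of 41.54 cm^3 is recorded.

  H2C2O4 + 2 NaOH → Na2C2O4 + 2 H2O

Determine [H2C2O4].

n(NaOH) = 0.04154 L × 0.3265 mol/L = 0.01356 mol
From the 1:2 mole ratio, n(H2C2O4) = 1/2 × 0.01356 = 6.781 × 10^-3 mol
[H2C2O4] = 6.781 × 10^-3 mol / 0.05094 L = 0.1331 mol/L

0.1331 mol/L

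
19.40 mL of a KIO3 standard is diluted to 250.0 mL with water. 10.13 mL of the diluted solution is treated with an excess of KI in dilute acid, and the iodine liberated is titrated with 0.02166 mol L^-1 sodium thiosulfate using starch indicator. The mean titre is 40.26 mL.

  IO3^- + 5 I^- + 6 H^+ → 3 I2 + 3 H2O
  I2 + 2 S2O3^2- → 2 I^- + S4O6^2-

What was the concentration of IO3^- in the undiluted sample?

0.1849 mol/L

n(S2O3^2-) = 0.04026 × 0.02166 = 8.720 × 10^-4 mol
n(I2) = n(S2O3^2-)/2 = 4.360 × 10^-4 mol
From the 1:3 ratio, n(IO3^-) in the aliquot = 1/3 × 4.360 × 10^-4 = 1.453 × 10^-4 mol
[IO3^-]_dilute = 1.453 × 10^-4 / 0.01013 = 0.01435 mol/L
[IO3^-]_original = 0.01435 × 250.0/19.40 = 0.1849 mol/L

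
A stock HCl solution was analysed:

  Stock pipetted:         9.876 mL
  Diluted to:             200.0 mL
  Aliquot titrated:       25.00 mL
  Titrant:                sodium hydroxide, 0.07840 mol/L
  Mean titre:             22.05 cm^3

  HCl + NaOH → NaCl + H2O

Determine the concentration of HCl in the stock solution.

n(NaOH) = 0.02205 × 0.07840 = 1.729 × 10^-3 mol
n(HCl) in the aliquot = 1.729 × 10^-3 mol (1:1 ratio)
[HCl]_dilute = 1.729 × 10^-3 / 0.02500 = 0.06915 mol/L
Dilution factor = 200.0 / 9.876 = 20.25
[HCl]_stock = 0.06915 × 20.25 = 1.400 mol/L

1.400 mol/L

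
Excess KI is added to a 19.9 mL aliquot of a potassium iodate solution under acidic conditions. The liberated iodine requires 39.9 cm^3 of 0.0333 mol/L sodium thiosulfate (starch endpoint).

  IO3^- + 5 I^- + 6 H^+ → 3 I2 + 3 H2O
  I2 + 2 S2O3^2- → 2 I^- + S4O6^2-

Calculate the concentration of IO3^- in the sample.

n(S2O3^2-) = 0.0399 × 0.0333 = 1.33 × 10^-3 mol
n(I2) = n(S2O3^2-)/2 = 6.64 × 10^-4 mol
From the 1:3 ratio, n(IO3^-) in the aliquot = 1/3 × 6.64 × 10^-4 = 2.21 × 10^-4 mol
[IO3^-] = 2.21 × 10^-4 / 0.0199 = 0.0111 mol/L

0.0111 mol/L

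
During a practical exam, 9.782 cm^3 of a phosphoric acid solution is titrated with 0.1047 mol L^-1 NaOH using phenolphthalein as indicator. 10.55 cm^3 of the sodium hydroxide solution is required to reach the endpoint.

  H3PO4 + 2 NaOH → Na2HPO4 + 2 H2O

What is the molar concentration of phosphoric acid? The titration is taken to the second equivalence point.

0.05646 mol/L

n(NaOH) = 0.01055 L × 0.1047 mol/L = 1.105 × 10^-3 mol
From the 1:2 mole ratio, n(H3PO4) = 1/2 × 1.105 × 10^-3 = 5.523 × 10^-4 mol
[H3PO4] = 5.523 × 10^-4 mol / 0.009782 L = 0.05646 mol/L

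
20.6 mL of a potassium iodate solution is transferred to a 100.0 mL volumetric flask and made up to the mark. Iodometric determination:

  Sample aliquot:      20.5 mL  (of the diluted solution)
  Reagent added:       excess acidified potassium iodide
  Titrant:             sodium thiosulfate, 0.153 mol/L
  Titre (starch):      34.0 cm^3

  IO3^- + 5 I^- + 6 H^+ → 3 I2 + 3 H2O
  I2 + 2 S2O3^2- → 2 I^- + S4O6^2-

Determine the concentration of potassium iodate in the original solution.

n(S2O3^2-) = 0.0340 × 0.153 = 5.20 × 10^-3 mol
n(I2) = n(S2O3^2-)/2 = 2.60 × 10^-3 mol
From the 1:3 ratio, n(IO3^-) in the aliquot = 1/3 × 2.60 × 10^-3 = 8.67 × 10^-4 mol
[IO3^-]_dilute = 8.67 × 10^-4 / 0.0205 = 0.0423 mol/L
[IO3^-]_original = 0.0423 × 100.0/20.6 = 0.205 mol/L

0.205 mol/L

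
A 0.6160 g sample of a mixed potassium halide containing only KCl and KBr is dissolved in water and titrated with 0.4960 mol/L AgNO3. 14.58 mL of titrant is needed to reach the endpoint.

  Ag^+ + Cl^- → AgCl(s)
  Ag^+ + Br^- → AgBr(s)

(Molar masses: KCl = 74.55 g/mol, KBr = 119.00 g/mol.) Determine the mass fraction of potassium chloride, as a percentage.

66.59 %

n(AgNO3) = 0.01458 × 0.4960 = 7.232 × 10^-3 mol
Let x = n(KCl), y = n(KBr).
Titrant: 1x + 1y = 7.232 × 10^-3;  mass: 74.55x + 119.00y = 0.6160
Solving, x = 5.502 × 10^-3 mol, y = 1.730 × 10^-3 mol
mass of KCl = 5.502 × 10^-3 × 74.55 = 0.4102 g
% KCl = 0.4102 / 0.6160 × 100 = 66.59 %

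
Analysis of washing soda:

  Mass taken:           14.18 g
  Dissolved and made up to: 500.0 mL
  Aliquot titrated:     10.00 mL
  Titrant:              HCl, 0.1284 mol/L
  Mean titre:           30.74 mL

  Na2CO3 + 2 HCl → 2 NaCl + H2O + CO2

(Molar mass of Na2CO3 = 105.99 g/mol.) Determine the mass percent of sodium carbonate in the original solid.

n(HCl) per titration = 0.03074 × 0.1284 = 3.947 × 10^-3 mol
From the 1:2 ratio, n(Na2CO3) in each aliquot = 1/2 × 3.947 × 10^-3 = 1.974 × 10^-3 mol
n(Na2CO3) in the whole flask = 1.974 × 10^-3 × 500.0/10.00 = 0.09868 mol
mass of Na2CO3 = 0.09868 × 105.99 = 10.46 g
% Na2CO3 = 10.46 / 14.18 × 100 = 73.76 %

73.76 %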